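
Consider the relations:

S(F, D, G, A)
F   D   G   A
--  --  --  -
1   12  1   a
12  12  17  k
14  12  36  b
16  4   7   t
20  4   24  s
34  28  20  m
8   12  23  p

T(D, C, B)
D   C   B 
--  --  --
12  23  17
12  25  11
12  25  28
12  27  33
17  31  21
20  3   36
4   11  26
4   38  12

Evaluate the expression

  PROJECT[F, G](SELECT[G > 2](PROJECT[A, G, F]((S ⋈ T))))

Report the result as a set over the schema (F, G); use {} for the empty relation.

{(12, 17), (14, 36), (16, 7), (20, 24), (8, 23)}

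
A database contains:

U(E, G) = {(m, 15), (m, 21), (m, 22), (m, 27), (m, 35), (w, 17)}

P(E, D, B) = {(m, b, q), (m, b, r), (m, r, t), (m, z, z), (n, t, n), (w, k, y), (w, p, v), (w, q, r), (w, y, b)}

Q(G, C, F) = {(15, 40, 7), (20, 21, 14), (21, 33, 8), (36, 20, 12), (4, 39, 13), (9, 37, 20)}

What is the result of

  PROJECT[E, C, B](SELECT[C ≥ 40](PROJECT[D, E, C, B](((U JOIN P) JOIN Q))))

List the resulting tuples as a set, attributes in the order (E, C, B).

{(m, 40, q), (m, 40, r), (m, 40, t), (m, 40, z)}

Joining U and P on E yields {(m, 15, b, q), (m, 15, b, r), (m, 15, r, t), (m, 15, z, z), (m, 21, b, q), (m, 21, b, r), (m, 21, r, t), (m, 21, z, z), (m, 22, b, q), (m, 22, b, r), (m, 22, r, t), (m, 22, z, z), (m, 27, b, q), (m, 27, b, r), (m, 27, r, t), (m, 27, z, z), (m, 35, b, q), (m, 35, b, r), (m, 35, r, t), (m, 35, z, z), (w, 17, k, y), (w, 17, p, v), (w, 17, q, r), (w, 17, y, b)}.
Joining (U JOIN P) and Q on G yields {(m, 15, b, q, 40, 7), (m, 15, b, r, 40, 7), (m, 15, r, t, 40, 7), (m, 15, z, z, 40, 7), (m, 21, b, q, 33, 8), (m, 21, b, r, 33, 8), (m, 21, r, t, 33, 8), (m, 21, z, z, 33, 8)}.
π_{D, E, C, B} gives {(b, m, 33, q), (b, m, 33, r), (b, m, 40, q), (b, m, 40, r), (r, m, 33, t), (r, m, 40, t), (z, m, 33, z), (z, m, 40, z)}.
Filtering on C ≥ 40 leaves {(b, m, 40, q), (b, m, 40, r), (r, m, 40, t), (z, m, 40, z)}.
π_{E, C, B} gives {(m, 40, q), (m, 40, r), (m, 40, t), (m, 40, z)}.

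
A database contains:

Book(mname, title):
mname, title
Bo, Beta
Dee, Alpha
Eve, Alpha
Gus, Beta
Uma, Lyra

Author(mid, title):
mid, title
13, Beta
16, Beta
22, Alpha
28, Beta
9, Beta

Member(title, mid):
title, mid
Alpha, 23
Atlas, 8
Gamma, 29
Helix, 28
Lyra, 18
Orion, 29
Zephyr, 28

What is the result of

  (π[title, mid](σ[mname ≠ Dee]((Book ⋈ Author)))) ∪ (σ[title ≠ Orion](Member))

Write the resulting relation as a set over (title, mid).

Book ⋈ Author (natural join on title): {(Bo, Beta, 13), (Bo, Beta, 16), (Bo, Beta, 28), (Bo, Beta, 9), (Dee, Alpha, 22), (Eve, Alpha, 22), (Gus, Beta, 13), (Gus, Beta, 16), (Gus, Beta, 28), (Gus, Beta, 9)}
Apply σ_{mname ≠ Dee}; surviving tuples: {(Bo, Beta, 13), (Bo, Beta, 16), (Bo, Beta, 28), (Bo, Beta, 9), (Eve, Alpha, 22), (Gus, Beta, 13), (Gus, Beta, 16), (Gus, Beta, 28), (Gus, Beta, 9)}
π[title, mid]: project onto (title, mid) (4 duplicate(s) eliminated) → {(Alpha, 22), (Beta, 13), (Beta, 16), (Beta, 28), (Beta, 9)}
Apply σ_{title ≠ Orion}; surviving tuples: {(Alpha, 23), (Atlas, 8), (Gamma, 29), (Helix, 28), (Lyra, 18), (Zephyr, 28)}
Set union of the two operands is {(Alpha, 22), (Alpha, 23), (Atlas, 8), (Beta, 13), (Beta, 16), (Beta, 28), (Beta, 9), (Gamma, 29), (Helix, 28), (Lyra, 18), (Zephyr, 28)}.

{(Alpha, 22), (Alpha, 23), (Atlas, 8), (Beta, 13), (Beta, 16), (Beta, 28), (Beta, 9), (Gamma, 29), (Helix, 28), (Lyra, 18), (Zephyr, 28)}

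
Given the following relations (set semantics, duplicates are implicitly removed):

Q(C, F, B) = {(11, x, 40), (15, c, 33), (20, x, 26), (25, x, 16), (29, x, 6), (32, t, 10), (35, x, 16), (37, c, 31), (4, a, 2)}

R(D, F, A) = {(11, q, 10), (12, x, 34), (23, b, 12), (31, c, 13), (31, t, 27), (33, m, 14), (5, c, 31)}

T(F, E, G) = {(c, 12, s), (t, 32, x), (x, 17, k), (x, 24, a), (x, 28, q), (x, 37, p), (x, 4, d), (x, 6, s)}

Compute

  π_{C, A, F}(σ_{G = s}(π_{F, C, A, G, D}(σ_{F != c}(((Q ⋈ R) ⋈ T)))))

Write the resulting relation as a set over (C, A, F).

{(11, 34, x), (20, 34, x), (25, 34, x), (29, 34, x), (35, 34, x)}

Natural join on F: {(11, x, 40, 12, 34), (15, c, 33, 31, 13), (15, c, 33, 5, 31), (20, x, 26, 12, 34), (25, x, 16, 12, 34), (29, x, 6, 12, 34), (32, t, 10, 31, 27), (35, x, 16, 12, 34), (37, c, 31, 31, 13), (37, c, 31, 5, 31)}
Natural join on F: {(11, x, 40, 12, 34, 17, k), (11, x, 40, 12, 34, 24, a), (11, x, 40, 12, 34, 28, q), (11, x, 40, 12, 34, 37, p), (11, x, 40, 12, 34, 4, d), (11, x, 40, 12, 34, 6, s), (15, c, 33, 31, 13, 12, s), (15, c, 33, 5, 31, 12, s), (20, x, 26, 12, 34, 17, k), (20, x, 26, 12, 34, 24, a), (20, x, 26, 12, 34, 28, q), (20, x, 26, 12, 34, 37, p), (20, x, 26, 12, 34, 4, d), (20, x, 26, 12, 34, 6, s), (25, x, 16, 12, 34, 17, k), (25, x, 16, 12, 34, 24, a), (25, x, 16, 12, 34, 28, q), (25, x, 16, 12, 34, 37, p), (25, x, 16, 12, 34, 4, d), (25, x, 16, 12, 34, 6, s), (29, x, 6, 12, 34, 17, k), (29, x, 6, 12, 34, 24, a), (29, x, 6, 12, 34, 28, q), (29, x, 6, 12, 34, 37, p), (29, x, 6, 12, 34, 4, d), (29, x, 6, 12, 34, 6, s), (32, t, 10, 31, 27, 32, x), (35, x, 16, 12, 34, 17, k), (35, x, 16, 12, 34, 24, a), (35, x, 16, 12, 34, 28, q), (35, x, 16, 12, 34, 37, p), (35, x, 16, 12, 34, 4, d), (35, x, 16, 12, 34, 6, s), (37, c, 31, 31, 13, 12, s), (37, c, 31, 5, 31, 12, s)}
Selection F != c: {(11, x, 40, 12, 34, 17, k), (11, x, 40, 12, 34, 24, a), (11, x, 40, 12, 34, 28, q), (11, x, 40, 12, 34, 37, p), (11, x, 40, 12, 34, 4, d), (11, x, 40, 12, 34, 6, s), (20, x, 26, 12, 34, 17, k), (20, x, 26, 12, 34, 24, a), (20, x, 26, 12, 34, 28, q), (20, x, 26, 12, 34, 37, p), (20, x, 26, 12, 34, 4, d), (20, x, 26, 12, 34, 6, s), (25, x, 16, 12, 34, 17, k), (25, x, 16, 12, 34, 24, a), (25, x, 16, 12, 34, 28, q), (25, x, 16, 12, 34, 37, p), (25, x, 16, 12, 34, 4, d), (25, x, 16, 12, 34, 6, s), (29, x, 6, 12, 34, 17, k), (29, x, 6, 12, 34, 24, a), (29, x, 6, 12, 34, 28, q), (29, x, 6, 12, 34, 37, p), (29, x, 6, 12, 34, 4, d), (29, x, 6, 12, 34, 6, s), (32, t, 10, 31, 27, 32, x), (35, x, 16, 12, 34, 17, k), (35, x, 16, 12, 34, 24, a), (35, x, 16, 12, 34, 28, q), (35, x, 16, 12, 34, 37, p), (35, x, 16, 12, 34, 4, d), (35, x, 16, 12, 34, 6, s)}
Projecting to F, C, A, G, D: {(t, 32, 27, x, 31), (x, 11, 34, a, 12), (x, 11, 34, d, 12), (x, 11, 34, k, 12), (x, 11, 34, p, 12), (x, 11, 34, q, 12), (x, 11, 34, s, 12), (x, 20, 34, a, 12), (x, 20, 34, d, 12), (x, 20, 34, k, 12), (x, 20, 34, p, 12), (x, 20, 34, q, 12), (x, 20, 34, s, 12), (x, 25, 34, a, 12), (x, 25, 34, d, 12), (x, 25, 34, k, 12), (x, 25, 34, p, 12), (x, 25, 34, q, 12), (x, 25, 34, s, 12), (x, 29, 34, a, 12), (x, 29, 34, d, 12), (x, 29, 34, k, 12), (x, 29, 34, p, 12), (x, 29, 34, q, 12), (x, 29, 34, s, 12), (x, 35, 34, a, 12), (x, 35, 34, d, 12), (x, 35, 34, k, 12), (x, 35, 34, p, 12), (x, 35, 34, q, 12), (x, 35, 34, s, 12)}
Selection G = s: {(x, 11, 34, s, 12), (x, 20, 34, s, 12), (x, 25, 34, s, 12), (x, 29, 34, s, 12), (x, 35, 34, s, 12)}
Projecting to C, A, F: {(11, 34, x), (20, 34, x), (25, 34, x), (29, 34, x), (35, 34, x)}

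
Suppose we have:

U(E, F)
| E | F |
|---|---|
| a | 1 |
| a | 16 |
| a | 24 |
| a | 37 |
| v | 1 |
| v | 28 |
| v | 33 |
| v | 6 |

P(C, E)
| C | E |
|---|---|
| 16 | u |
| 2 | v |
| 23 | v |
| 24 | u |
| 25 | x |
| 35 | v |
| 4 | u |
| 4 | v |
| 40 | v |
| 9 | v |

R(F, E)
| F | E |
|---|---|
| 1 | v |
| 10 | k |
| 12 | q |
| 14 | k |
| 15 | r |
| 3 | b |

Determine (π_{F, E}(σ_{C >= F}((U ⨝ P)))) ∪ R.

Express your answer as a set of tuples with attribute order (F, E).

U ⋈ P (natural join on E): {(v, 1, 2), (v, 1, 23), (v, 1, 35), (v, 1, 4), (v, 1, 40), (v, 1, 9), (v, 28, 2), (v, 28, 23), (v, 28, 35), (v, 28, 4), (v, 28, 40), (v, 28, 9), (v, 33, 2), (v, 33, 23), (v, 33, 35), (v, 33, 4), (v, 33, 40), (v, 33, 9), (v, 6, 2), (v, 6, 23), (v, 6, 35), (v, 6, 4), (v, 6, 40), (v, 6, 9)}
σ[C >= F]: keep tuples satisfying C >= F → {(v, 1, 2), (v, 1, 23), (v, 1, 35), (v, 1, 4), (v, 1, 40), (v, 1, 9), (v, 28, 35), (v, 28, 40), (v, 33, 35), (v, 33, 40), (v, 6, 23), (v, 6, 35), (v, 6, 40), (v, 6, 9)}
Projecting to F, E (10 duplicate(s) eliminated): {(1, v), (28, v), (33, v), (6, v)}
Union: {(1, v), (28, v), (33, v), (6, v)} with {(1, v), (10, k), (12, q), (14, k), (15, r), (3, b)} → {(1, v), (10, k), (12, q), (14, k), (15, r), (28, v), (3, b), (33, v), (6, v)}

{(1, v), (10, k), (12, q), (14, k), (15, r), (28, v), (3, b), (33, v), (6, v)}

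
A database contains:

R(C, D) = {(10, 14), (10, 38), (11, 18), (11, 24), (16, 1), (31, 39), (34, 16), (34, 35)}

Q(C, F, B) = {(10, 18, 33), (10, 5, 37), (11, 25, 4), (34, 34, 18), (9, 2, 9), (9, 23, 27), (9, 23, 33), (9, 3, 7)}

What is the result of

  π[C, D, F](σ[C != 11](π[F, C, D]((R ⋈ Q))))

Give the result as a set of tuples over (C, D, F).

R ⋈ Q (natural join on C): {(10, 14, 18, 33), (10, 14, 5, 37), (10, 38, 18, 33), (10, 38, 5, 37), (11, 18, 25, 4), (11, 24, 25, 4), (34, 16, 34, 18), (34, 35, 34, 18)}
Projecting to F, C, D: {(18, 10, 14), (18, 10, 38), (25, 11, 18), (25, 11, 24), (34, 34, 16), (34, 34, 35), (5, 10, 14), (5, 10, 38)}
σ[C != 11]: keep tuples satisfying C != 11 → {(18, 10, 14), (18, 10, 38), (34, 34, 16), (34, 34, 35), (5, 10, 14), (5, 10, 38)}
Projecting to C, D, F: {(10, 14, 18), (10, 14, 5), (10, 38, 18), (10, 38, 5), (34, 16, 34), (34, 35, 34)}

{(10, 14, 18), (10, 14, 5), (10, 38, 18), (10, 38, 5), (34, 16, 34), (34, 35, 34)}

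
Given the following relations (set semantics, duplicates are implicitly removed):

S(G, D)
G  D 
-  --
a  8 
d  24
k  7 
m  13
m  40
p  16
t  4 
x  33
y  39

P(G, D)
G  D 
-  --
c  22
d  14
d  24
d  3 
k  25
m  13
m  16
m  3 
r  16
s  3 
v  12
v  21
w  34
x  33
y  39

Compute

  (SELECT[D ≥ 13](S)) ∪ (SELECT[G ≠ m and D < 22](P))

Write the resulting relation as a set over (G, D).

σ[D ≥ 13]: keep tuples satisfying D ≥ 13 → {(d, 24), (m, 13), (m, 40), (p, 16), (x, 33), (y, 39)}
σ[G ≠ m and D < 22]: keep tuples satisfying G ≠ m and D < 22 → {(d, 14), (d, 3), (r, 16), (s, 3), (v, 12), (v, 21)}
Set union of the two operands is {(d, 14), (d, 24), (d, 3), (m, 13), (m, 40), (p, 16), (r, 16), (s, 3), (v, 12), (v, 21), (x, 33), (y, 39)}.

{(d, 14), (d, 24), (d, 3), (m, 13), (m, 40), (p, 16), (r, 16), (s, 3), (v, 12), (v, 21), (x, 33), (y, 39)}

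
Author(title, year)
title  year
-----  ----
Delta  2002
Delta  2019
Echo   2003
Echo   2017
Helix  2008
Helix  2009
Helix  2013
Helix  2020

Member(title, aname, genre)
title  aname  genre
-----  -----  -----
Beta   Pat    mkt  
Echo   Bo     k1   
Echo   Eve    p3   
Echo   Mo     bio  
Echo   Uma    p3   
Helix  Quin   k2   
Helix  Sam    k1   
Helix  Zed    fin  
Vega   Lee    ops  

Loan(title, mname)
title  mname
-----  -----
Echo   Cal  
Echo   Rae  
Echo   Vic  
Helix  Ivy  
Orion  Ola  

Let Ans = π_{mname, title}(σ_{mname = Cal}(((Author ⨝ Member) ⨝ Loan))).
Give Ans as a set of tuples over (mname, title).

Joining Author and Member on title yields {(Echo, 2003, Bo, k1), (Echo, 2003, Eve, p3), (Echo, 2003, Mo, bio), (Echo, 2003, Uma, p3), (Echo, 2017, Bo, k1), (Echo, 2017, Eve, p3), (Echo, 2017, Mo, bio), (Echo, 2017, Uma, p3), (Helix, 2008, Quin, k2), (Helix, 2008, Sam, k1), (Helix, 2008, Zed, fin), (Helix, 2009, Quin, k2), (Helix, 2009, Sam, k1), (Helix, 2009, Zed, fin), (Helix, 2013, Quin, k2), (Helix, 2013, Sam, k1), (Helix, 2013, Zed, fin), (Helix, 2020, Quin, k2), (Helix, 2020, Sam, k1), (Helix, 2020, Zed, fin)}.
Joining (Author ⨝ Member) and Loan on title yields {(Echo, 2003, Bo, k1, Cal), (Echo, 2003, Bo, k1, Rae), (Echo, 2003, Bo, k1, Vic), (Echo, 2003, Eve, p3, Cal), (Echo, 2003, Eve, p3, Rae), (Echo, 2003, Eve, p3, Vic), (Echo, 2003, Mo, bio, Cal), (Echo, 2003, Mo, bio, Rae), (Echo, 2003, Mo, bio, Vic), (Echo, 2003, Uma, p3, Cal), (Echo, 2003, Uma, p3, Rae), (Echo, 2003, Uma, p3, Vic), (Echo, 2017, Bo, k1, Cal), (Echo, 2017, Bo, k1, Rae), (Echo, 2017, Bo, k1, Vic), (Echo, 2017, Eve, p3, Cal), (Echo, 2017, Eve, p3, Rae), (Echo, 2017, Eve, p3, Vic), (Echo, 2017, Mo, bio, Cal), (Echo, 2017, Mo, bio, Rae), (Echo, 2017, Mo, bio, Vic), (Echo, 2017, Uma, p3, Cal), (Echo, 2017, Uma, p3, Rae), (Echo, 2017, Uma, p3, Vic), (Helix, 2008, Quin, k2, Ivy), (Helix, 2008, Sam, k1, Ivy), (Helix, 2008, Zed, fin, Ivy), (Helix, 2009, Quin, k2, Ivy), (Helix, 2009, Sam, k1, Ivy), (Helix, 2009, Zed, fin, Ivy), (Helix, 2013, Quin, k2, Ivy), (Helix, 2013, Sam, k1, Ivy), (Helix, 2013, Zed, fin, Ivy), (Helix, 2020, Quin, k2, Ivy), (Helix, 2020, Sam, k1, Ivy), (Helix, 2020, Zed, fin, Ivy)}.
Selection mname = Cal: {(Echo, 2003, Bo, k1, Cal), (Echo, 2003, Eve, p3, Cal), (Echo, 2003, Mo, bio, Cal), (Echo, 2003, Uma, p3, Cal), (Echo, 2017, Bo, k1, Cal), (Echo, 2017, Eve, p3, Cal), (Echo, 2017, Mo, bio, Cal), (Echo, 2017, Uma, p3, Cal)}
π[mname, title]: project onto (mname, title) (7 duplicate(s) eliminated) → {(Cal, Echo)}

{(Cal, Echo)}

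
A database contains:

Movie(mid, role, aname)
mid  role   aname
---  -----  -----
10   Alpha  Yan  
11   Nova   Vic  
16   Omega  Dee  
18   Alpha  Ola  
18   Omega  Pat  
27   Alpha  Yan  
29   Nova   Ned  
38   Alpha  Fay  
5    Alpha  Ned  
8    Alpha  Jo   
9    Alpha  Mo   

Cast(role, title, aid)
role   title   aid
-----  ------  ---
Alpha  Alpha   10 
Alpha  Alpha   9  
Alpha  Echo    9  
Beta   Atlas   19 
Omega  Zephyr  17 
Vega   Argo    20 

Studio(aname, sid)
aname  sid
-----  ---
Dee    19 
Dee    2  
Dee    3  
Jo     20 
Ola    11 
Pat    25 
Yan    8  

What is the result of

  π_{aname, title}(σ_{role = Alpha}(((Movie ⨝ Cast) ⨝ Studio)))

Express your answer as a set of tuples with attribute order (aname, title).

{(Jo, Alpha), (Jo, Echo), (Ola, Alpha), (Ola, Echo), (Yan, Alpha), (Yan, Echo)}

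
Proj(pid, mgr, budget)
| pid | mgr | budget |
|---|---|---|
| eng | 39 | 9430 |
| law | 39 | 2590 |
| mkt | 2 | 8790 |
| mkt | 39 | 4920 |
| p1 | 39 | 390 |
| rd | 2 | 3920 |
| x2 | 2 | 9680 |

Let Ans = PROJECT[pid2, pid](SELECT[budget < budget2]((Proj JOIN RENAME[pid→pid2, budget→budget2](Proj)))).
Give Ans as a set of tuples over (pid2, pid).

ρ[pid→pid2, budget→budget2]: schema becomes (pid2, mgr, budget2); tuples unchanged.
Joining Proj and RENAME[pid→pid2, budget→budget2](Proj) on mgr yields {(eng, 39, 9430, eng, 9430), (eng, 39, 9430, law, 2590), (eng, 39, 9430, mkt, 4920), (eng, 39, 9430, p1, 390), (law, 39, 2590, eng, 9430), (law, 39, 2590, law, 2590), (law, 39, 2590, mkt, 4920), (law, 39, 2590, p1, 390), (mkt, 2, 8790, mkt, 8790), (mkt, 2, 8790, rd, 3920), (mkt, 2, 8790, x2, 9680), (mkt, 39, 4920, eng, 9430), (mkt, 39, 4920, law, 2590), (mkt, 39, 4920, mkt, 4920), (mkt, 39, 4920, p1, 390), (p1, 39, 390, eng, 9430), (p1, 39, 390, law, 2590), (p1, 39, 390, mkt, 4920), (p1, 39, 390, p1, 390), (rd, 2, 3920, mkt, 8790), (rd, 2, 3920, rd, 3920), (rd, 2, 3920, x2, 9680), (x2, 2, 9680, mkt, 8790), (x2, 2, 9680, rd, 3920), (x2, 2, 9680, x2, 9680)}.
Selection budget < budget2: {(law, 39, 2590, eng, 9430), (law, 39, 2590, mkt, 4920), (mkt, 2, 8790, x2, 9680), (mkt, 39, 4920, eng, 9430), (p1, 39, 390, eng, 9430), (p1, 39, 390, law, 2590), (p1, 39, 390, mkt, 4920), (rd, 2, 3920, mkt, 8790), (rd, 2, 3920, x2, 9680)}
Projecting to pid2, pid: {(eng, law), (eng, mkt), (eng, p1), (law, p1), (mkt, law), (mkt, p1), (mkt, rd), (x2, mkt), (x2, rd)}

{(eng, law), (eng, mkt), (eng, p1), (law, p1), (mkt, law), (mkt, p1), (mkt, rd), (x2, mkt), (x2, rd)}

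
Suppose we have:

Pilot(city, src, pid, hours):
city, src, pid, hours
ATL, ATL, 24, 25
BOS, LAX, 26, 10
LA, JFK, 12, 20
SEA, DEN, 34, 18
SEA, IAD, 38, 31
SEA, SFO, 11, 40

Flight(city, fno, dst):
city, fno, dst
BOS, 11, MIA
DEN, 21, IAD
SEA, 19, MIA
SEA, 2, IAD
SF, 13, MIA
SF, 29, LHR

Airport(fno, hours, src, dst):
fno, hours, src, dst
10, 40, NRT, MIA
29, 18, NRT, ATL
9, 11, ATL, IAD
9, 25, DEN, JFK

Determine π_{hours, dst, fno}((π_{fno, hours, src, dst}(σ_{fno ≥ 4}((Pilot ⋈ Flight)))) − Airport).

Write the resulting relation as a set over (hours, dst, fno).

{(10, MIA, 11), (18, MIA, 19), (31, MIA, 19), (40, MIA, 19)}

Pilot ⋈ Flight (natural join on city): {(BOS, LAX, 26, 10, 11, MIA), (SEA, DEN, 34, 18, 19, MIA), (SEA, DEN, 34, 18, 2, IAD), (SEA, IAD, 38, 31, 19, MIA), (SEA, IAD, 38, 31, 2, IAD), (SEA, SFO, 11, 40, 19, MIA), (SEA, SFO, 11, 40, 2, IAD)}
σ[fno ≥ 4]: keep tuples satisfying fno ≥ 4 → {(BOS, LAX, 26, 10, 11, MIA), (SEA, DEN, 34, 18, 19, MIA), (SEA, IAD, 38, 31, 19, MIA), (SEA, SFO, 11, 40, 19, MIA)}
Keep only column(s) fno, hours, src, dst: {(11, 10, LAX, MIA), (19, 18, DEN, MIA), (19, 31, IAD, MIA), (19, 40, SFO, MIA)}
Taking the difference: {(11, 10, LAX, MIA), (19, 18, DEN, MIA), (19, 31, IAD, MIA), (19, 40, SFO, MIA)}
Keep only column(s) hours, dst, fno: {(10, MIA, 11), (18, MIA, 19), (31, MIA, 19), (40, MIA, 19)}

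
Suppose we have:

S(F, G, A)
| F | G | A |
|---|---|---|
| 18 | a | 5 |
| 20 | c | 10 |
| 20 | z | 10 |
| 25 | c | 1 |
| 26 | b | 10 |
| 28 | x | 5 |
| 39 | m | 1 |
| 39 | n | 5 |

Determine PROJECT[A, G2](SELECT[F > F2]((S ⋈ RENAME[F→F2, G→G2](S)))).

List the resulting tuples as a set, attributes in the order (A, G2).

ρ[F→F2, G→G2]: schema becomes (F2, G2, A); tuples unchanged.
Natural join on A: {(18, a, 5, 18, a), (18, a, 5, 28, x), (18, a, 5, 39, n), (20, c, 10, 20, c), (20, c, 10, 20, z), (20, c, 10, 26, b), (20, z, 10, 20, c), (20, z, 10, 20, z), (20, z, 10, 26, b), (25, c, 1, 25, c), (25, c, 1, 39, m), (26, b, 10, 20, c), (26, b, 10, 20, z), (26, b, 10, 26, b), (28, x, 5, 18, a), (28, x, 5, 28, x), (28, x, 5, 39, n), (39, m, 1, 25, c), (39, m, 1, 39, m), (39, n, 5, 18, a), (39, n, 5, 28, x), (39, n, 5, 39, n)}
Apply σ_{F > F2}; surviving tuples: {(26, b, 10, 20, c), (26, b, 10, 20, z), (28, x, 5, 18, a), (39, m, 1, 25, c), (39, n, 5, 18, a), (39, n, 5, 28, x)}
Keep only column(s) A, G2 (1 duplicate(s) eliminated): {(1, c), (10, c), (10, z), (5, a), (5, x)}

{(1, c), (10, c), (10, z), (5, a), (5, x)}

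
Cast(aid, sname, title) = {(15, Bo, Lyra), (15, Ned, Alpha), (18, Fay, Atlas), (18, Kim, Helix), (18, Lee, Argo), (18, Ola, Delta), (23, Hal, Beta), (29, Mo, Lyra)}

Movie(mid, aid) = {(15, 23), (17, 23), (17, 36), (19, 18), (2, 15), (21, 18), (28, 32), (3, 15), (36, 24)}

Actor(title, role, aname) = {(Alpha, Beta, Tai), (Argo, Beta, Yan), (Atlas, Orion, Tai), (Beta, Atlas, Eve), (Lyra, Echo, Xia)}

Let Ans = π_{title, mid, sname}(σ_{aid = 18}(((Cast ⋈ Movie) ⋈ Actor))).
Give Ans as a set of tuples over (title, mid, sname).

Cast ⋈ Movie (natural join on aid): {(15, Bo, Lyra, 2), (15, Bo, Lyra, 3), (15, Ned, Alpha, 2), (15, Ned, Alpha, 3), (18, Fay, Atlas, 19), (18, Fay, Atlas, 21), (18, Kim, Helix, 19), (18, Kim, Helix, 21), (18, Lee, Argo, 19), (18, Lee, Argo, 21), (18, Ola, Delta, 19), (18, Ola, Delta, 21), (23, Hal, Beta, 15), (23, Hal, Beta, 17)}
(Cast ⋈ Movie) ⋈ Actor (natural join on title): {(15, Bo, Lyra, 2, Echo, Xia), (15, Bo, Lyra, 3, Echo, Xia), (15, Ned, Alpha, 2, Beta, Tai), (15, Ned, Alpha, 3, Beta, Tai), (18, Fay, Atlas, 19, Orion, Tai), (18, Fay, Atlas, 21, Orion, Tai), (18, Lee, Argo, 19, Beta, Yan), (18, Lee, Argo, 21, Beta, Yan), (23, Hal, Beta, 15, Atlas, Eve), (23, Hal, Beta, 17, Atlas, Eve)}
σ[aid = 18]: keep tuples satisfying aid = 18 → {(18, Fay, Atlas, 19, Orion, Tai), (18, Fay, Atlas, 21, Orion, Tai), (18, Lee, Argo, 19, Beta, Yan), (18, Lee, Argo, 21, Beta, Yan)}
Projecting to title, mid, sname: {(Argo, 19, Lee), (Argo, 21, Lee), (Atlas, 19, Fay), (Atlas, 21, Fay)}

{(Argo, 19, Lee), (Argo, 21, Lee), (Atlas, 19, Fay), (Atlas, 21, Fay)}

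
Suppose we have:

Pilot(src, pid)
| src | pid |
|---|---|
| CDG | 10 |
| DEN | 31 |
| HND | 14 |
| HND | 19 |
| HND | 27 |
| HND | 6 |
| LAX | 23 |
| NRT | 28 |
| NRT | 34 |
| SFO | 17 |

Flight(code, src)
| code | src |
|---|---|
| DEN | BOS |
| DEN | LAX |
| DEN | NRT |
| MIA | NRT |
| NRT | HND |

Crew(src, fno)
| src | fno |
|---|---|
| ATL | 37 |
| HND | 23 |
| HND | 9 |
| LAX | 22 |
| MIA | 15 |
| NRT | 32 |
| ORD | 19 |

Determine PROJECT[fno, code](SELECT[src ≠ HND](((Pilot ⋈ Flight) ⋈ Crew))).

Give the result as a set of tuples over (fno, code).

Joining Pilot and Flight on src yields {(HND, 14, NRT), (HND, 19, NRT), (HND, 27, NRT), (HND, 6, NRT), (LAX, 23, DEN), (NRT, 28, DEN), (NRT, 28, MIA), (NRT, 34, DEN), (NRT, 34, MIA)}.
Joining (Pilot ⋈ Flight) and Crew on src yields {(HND, 14, NRT, 23), (HND, 14, NRT, 9), (HND, 19, NRT, 23), (HND, 19, NRT, 9), (HND, 27, NRT, 23), (HND, 27, NRT, 9), (HND, 6, NRT, 23), (HND, 6, NRT, 9), (LAX, 23, DEN, 22), (NRT, 28, DEN, 32), (NRT, 28, MIA, 32), (NRT, 34, DEN, 32), (NRT, 34, MIA, 32)}.
Filtering on src ≠ HND leaves {(LAX, 23, DEN, 22), (NRT, 28, DEN, 32), (NRT, 28, MIA, 32), (NRT, 34, DEN, 32), (NRT, 34, MIA, 32)}.
π[fno, code]: project onto (fno, code) (2 duplicate(s) eliminated) → {(22, DEN), (32, DEN), (32, MIA)}

{(22, DEN), (32, DEN), (32, MIA)}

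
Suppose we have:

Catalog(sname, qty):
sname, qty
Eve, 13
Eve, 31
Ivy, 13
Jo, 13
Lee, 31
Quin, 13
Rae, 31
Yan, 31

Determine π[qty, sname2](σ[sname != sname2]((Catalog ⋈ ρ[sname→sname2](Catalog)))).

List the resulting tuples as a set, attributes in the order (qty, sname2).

ρ[sname→sname2]: schema becomes (sname2, qty); tuples unchanged.
Natural join on qty: {(Eve, 13, Eve), (Eve, 13, Ivy), (Eve, 13, Jo), (Eve, 13, Quin), (Eve, 31, Eve), (Eve, 31, Lee), (Eve, 31, Rae), (Eve, 31, Yan), (Ivy, 13, Eve), (Ivy, 13, Ivy), (Ivy, 13, Jo), (Ivy, 13, Quin), (Jo, 13, Eve), (Jo, 13, Ivy), (Jo, 13, Jo), (Jo, 13, Quin), (Lee, 31, Eve), (Lee, 31, Lee), (Lee, 31, Rae), (Lee, 31, Yan), (Quin, 13, Eve), (Quin, 13, Ivy), (Quin, 13, Jo), (Quin, 13, Quin), (Rae, 31, Eve), (Rae, 31, Lee), (Rae, 31, Rae), (Rae, 31, Yan), (Yan, 31, Eve), (Yan, 31, Lee), (Yan, 31, Rae), (Yan, 31, Yan)}
Filtering on sname != sname2 leaves {(Eve, 13, Ivy), (Eve, 13, Jo), (Eve, 13, Quin), (Eve, 31, Lee), (Eve, 31, Rae), (Eve, 31, Yan), (Ivy, 13, Eve), (Ivy, 13, Jo), (Ivy, 13, Quin), (Jo, 13, Eve), (Jo, 13, Ivy), (Jo, 13, Quin), (Lee, 31, Eve), (Lee, 31, Rae), (Lee, 31, Yan), (Quin, 13, Eve), (Quin, 13, Ivy), (Quin, 13, Jo), (Rae, 31, Eve), (Rae, 31, Lee), (Rae, 31, Yan), (Yan, 31, Eve), (Yan, 31, Lee), (Yan, 31, Rae)}.
π_{qty, sname2} gives {(13, Eve), (13, Ivy), (13, Jo), (13, Quin), (31, Eve), (31, Lee), (31, Rae), (31, Yan)} (16 duplicate(s) eliminated).

{(13, Eve), (13, Ivy), (13, Jo), (13, Quin), (31, Eve), (31, Lee), (31, Rae), (31, Yan)}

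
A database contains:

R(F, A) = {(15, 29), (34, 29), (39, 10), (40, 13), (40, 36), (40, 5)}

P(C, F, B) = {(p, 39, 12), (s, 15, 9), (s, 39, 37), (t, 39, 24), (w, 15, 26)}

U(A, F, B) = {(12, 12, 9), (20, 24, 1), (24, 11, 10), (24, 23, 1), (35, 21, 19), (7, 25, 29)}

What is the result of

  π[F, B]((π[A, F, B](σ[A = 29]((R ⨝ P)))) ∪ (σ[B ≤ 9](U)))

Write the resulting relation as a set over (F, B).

{(12, 9), (15, 26), (15, 9), (23, 1), (24, 1)}

Natural join on F: {(15, 29, s, 9), (15, 29, w, 26), (39, 10, p, 12), (39, 10, s, 37), (39, 10, t, 24)}
Selection A = 29: {(15, 29, s, 9), (15, 29, w, 26)}
Projecting to A, F, B: {(29, 15, 26), (29, 15, 9)}
Selection B ≤ 9: {(12, 12, 9), (20, 24, 1), (24, 23, 1)}
Set union of the two operands is {(12, 12, 9), (20, 24, 1), (24, 23, 1), (29, 15, 26), (29, 15, 9)}.
Projecting to F, B: {(12, 9), (15, 26), (15, 9), (23, 1), (24, 1)}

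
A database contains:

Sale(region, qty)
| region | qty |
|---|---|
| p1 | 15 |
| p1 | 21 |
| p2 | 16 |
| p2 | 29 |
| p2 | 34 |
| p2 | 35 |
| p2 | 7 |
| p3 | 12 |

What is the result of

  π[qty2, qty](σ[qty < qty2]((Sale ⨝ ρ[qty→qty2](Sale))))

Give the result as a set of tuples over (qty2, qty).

ρ[qty→qty2]: schema becomes (region, qty2); tuples unchanged.
Natural join on region: {(p1, 15, 15), (p1, 15, 21), (p1, 21, 15), (p1, 21, 21), (p2, 16, 16), (p2, 16, 29), (p2, 16, 34), (p2, 16, 35), (p2, 16, 7), (p2, 29, 16), (p2, 29, 29), (p2, 29, 34), (p2, 29, 35), (p2, 29, 7), (p2, 34, 16), (p2, 34, 29), (p2, 34, 34), (p2, 34, 35), (p2, 34, 7), (p2, 35, 16), (p2, 35, 29), (p2, 35, 34), (p2, 35, 35), (p2, 35, 7), (p2, 7, 16), (p2, 7, 29), (p2, 7, 34), (p2, 7, 35), (p2, 7, 7), (p3, 12, 12)}
Selection qty < qty2: {(p1, 15, 21), (p2, 16, 29), (p2, 16, 34), (p2, 16, 35), (p2, 29, 34), (p2, 29, 35), (p2, 34, 35), (p2, 7, 16), (p2, 7, 29), (p2, 7, 34), (p2, 7, 35)}
Projecting to qty2, qty: {(16, 7), (21, 15), (29, 16), (29, 7), (34, 16), (34, 29), (34, 7), (35, 16), (35, 29), (35, 34), (35, 7)}

{(16, 7), (21, 15), (29, 16), (29, 7), (34, 16), (34, 29), (34, 7), (35, 16), (35, 29), (35, 34), (35, 7)}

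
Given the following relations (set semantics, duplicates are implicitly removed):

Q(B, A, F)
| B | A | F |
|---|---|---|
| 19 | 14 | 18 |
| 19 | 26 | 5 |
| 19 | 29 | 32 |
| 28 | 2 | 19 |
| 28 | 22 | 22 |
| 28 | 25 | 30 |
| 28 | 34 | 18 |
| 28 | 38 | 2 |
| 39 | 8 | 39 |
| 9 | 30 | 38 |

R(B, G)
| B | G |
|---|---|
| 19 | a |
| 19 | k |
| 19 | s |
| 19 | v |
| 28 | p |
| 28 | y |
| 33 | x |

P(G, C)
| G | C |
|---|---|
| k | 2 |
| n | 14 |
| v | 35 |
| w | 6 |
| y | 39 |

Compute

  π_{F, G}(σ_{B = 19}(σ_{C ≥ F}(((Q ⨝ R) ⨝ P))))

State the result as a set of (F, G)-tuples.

Natural join on B: {(19, 14, 18, a), (19, 14, 18, k), (19, 14, 18, s), (19, 14, 18, v), (19, 26, 5, a), (19, 26, 5, k), (19, 26, 5, s), (19, 26, 5, v), (19, 29, 32, a), (19, 29, 32, k), (19, 29, 32, s), (19, 29, 32, v), (28, 2, 19, p), (28, 2, 19, y), (28, 22, 22, p), (28, 22, 22, y), (28, 25, 30, p), (28, 25, 30, y), (28, 34, 18, p), (28, 34, 18, y), (28, 38, 2, p), (28, 38, 2, y)}
Natural join on G: {(19, 14, 18, k, 2), (19, 14, 18, v, 35), (19, 26, 5, k, 2), (19, 26, 5, v, 35), (19, 29, 32, k, 2), (19, 29, 32, v, 35), (28, 2, 19, y, 39), (28, 22, 22, y, 39), (28, 25, 30, y, 39), (28, 34, 18, y, 39), (28, 38, 2, y, 39)}
σ[C ≥ F]: keep tuples satisfying C ≥ F → {(19, 14, 18, v, 35), (19, 26, 5, v, 35), (19, 29, 32, v, 35), (28, 2, 19, y, 39), (28, 22, 22, y, 39), (28, 25, 30, y, 39), (28, 34, 18, y, 39), (28, 38, 2, y, 39)}
σ[B = 19]: keep tuples satisfying B = 19 → {(19, 14, 18, v, 35), (19, 26, 5, v, 35), (19, 29, 32, v, 35)}
π_{F, G} gives {(18, v), (32, v), (5, v)}.

{(18, v), (32, v), (5, v)}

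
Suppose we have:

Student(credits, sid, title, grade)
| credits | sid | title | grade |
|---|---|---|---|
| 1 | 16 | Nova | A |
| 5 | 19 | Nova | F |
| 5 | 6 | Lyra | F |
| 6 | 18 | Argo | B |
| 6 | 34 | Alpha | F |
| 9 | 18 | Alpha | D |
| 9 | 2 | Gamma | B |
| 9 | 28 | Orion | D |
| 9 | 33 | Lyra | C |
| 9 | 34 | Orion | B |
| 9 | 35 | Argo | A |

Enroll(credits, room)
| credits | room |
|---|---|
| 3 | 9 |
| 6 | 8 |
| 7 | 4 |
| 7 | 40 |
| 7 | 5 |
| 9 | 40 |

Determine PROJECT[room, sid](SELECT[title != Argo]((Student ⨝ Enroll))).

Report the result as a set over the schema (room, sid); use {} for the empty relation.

{(40, 18), (40, 2), (40, 28), (40, 33), (40, 34), (8, 34)}

Natural join on credits: {(6, 18, Argo, B, 8), (6, 34, Alpha, F, 8), (9, 18, Alpha, D, 40), (9, 2, Gamma, B, 40), (9, 28, Orion, D, 40), (9, 33, Lyra, C, 40), (9, 34, Orion, B, 40), (9, 35, Argo, A, 40)}
σ[title != Argo]: keep tuples satisfying title != Argo → {(6, 34, Alpha, F, 8), (9, 18, Alpha, D, 40), (9, 2, Gamma, B, 40), (9, 28, Orion, D, 40), (9, 33, Lyra, C, 40), (9, 34, Orion, B, 40)}
Keep only column(s) room, sid: {(40, 18), (40, 2), (40, 28), (40, 33), (40, 34), (8, 34)}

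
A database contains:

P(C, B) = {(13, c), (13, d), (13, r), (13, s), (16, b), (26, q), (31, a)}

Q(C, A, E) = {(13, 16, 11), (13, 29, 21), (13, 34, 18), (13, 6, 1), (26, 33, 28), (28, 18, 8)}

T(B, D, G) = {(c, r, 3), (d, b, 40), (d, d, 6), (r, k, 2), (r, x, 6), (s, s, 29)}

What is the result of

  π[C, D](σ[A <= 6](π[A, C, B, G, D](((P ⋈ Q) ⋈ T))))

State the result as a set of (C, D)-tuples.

{(13, b), (13, d), (13, k), (13, r), (13, s), (13, x)}

P ⋈ Q (natural join on C): {(13, c, 16, 11), (13, c, 29, 21), (13, c, 34, 18), (13, c, 6, 1), (13, d, 16, 11), (13, d, 29, 21), (13, d, 34, 18), (13, d, 6, 1), (13, r, 16, 11), (13, r, 29, 21), (13, r, 34, 18), (13, r, 6, 1), (13, s, 16, 11), (13, s, 29, 21), (13, s, 34, 18), (13, s, 6, 1), (26, q, 33, 28)}
(P ⋈ Q) ⋈ T (natural join on B): {(13, c, 16, 11, r, 3), (13, c, 29, 21, r, 3), (13, c, 34, 18, r, 3), (13, c, 6, 1, r, 3), (13, d, 16, 11, b, 40), (13, d, 16, 11, d, 6), (13, d, 29, 21, b, 40), (13, d, 29, 21, d, 6), (13, d, 34, 18, b, 40), (13, d, 34, 18, d, 6), (13, d, 6, 1, b, 40), (13, d, 6, 1, d, 6), (13, r, 16, 11, k, 2), (13, r, 16, 11, x, 6), (13, r, 29, 21, k, 2), (13, r, 29, 21, x, 6), (13, r, 34, 18, k, 2), (13, r, 34, 18, x, 6), (13, r, 6, 1, k, 2), (13, r, 6, 1, x, 6), (13, s, 16, 11, s, 29), (13, s, 29, 21, s, 29), (13, s, 34, 18, s, 29), (13, s, 6, 1, s, 29)}
Projecting to A, C, B, G, D: {(16, 13, c, 3, r), (16, 13, d, 40, b), (16, 13, d, 6, d), (16, 13, r, 2, k), (16, 13, r, 6, x), (16, 13, s, 29, s), (29, 13, c, 3, r), (29, 13, d, 40, b), (29, 13, d, 6, d), (29, 13, r, 2, k), (29, 13, r, 6, x), (29, 13, s, 29, s), (34, 13, c, 3, r), (34, 13, d, 40, b), (34, 13, d, 6, d), (34, 13, r, 2, k), (34, 13, r, 6, x), (34, 13, s, 29, s), (6, 13, c, 3, r), (6, 13, d, 40, b), (6, 13, d, 6, d), (6, 13, r, 2, k), (6, 13, r, 6, x), (6, 13, s, 29, s)}
Apply σ_{A <= 6}; surviving tuples: {(6, 13, c, 3, r), (6, 13, d, 40, b), (6, 13, d, 6, d), (6, 13, r, 2, k), (6, 13, r, 6, x), (6, 13, s, 29, s)}
Projecting to C, D: {(13, b), (13, d), (13, k), (13, r), (13, s), (13, x)}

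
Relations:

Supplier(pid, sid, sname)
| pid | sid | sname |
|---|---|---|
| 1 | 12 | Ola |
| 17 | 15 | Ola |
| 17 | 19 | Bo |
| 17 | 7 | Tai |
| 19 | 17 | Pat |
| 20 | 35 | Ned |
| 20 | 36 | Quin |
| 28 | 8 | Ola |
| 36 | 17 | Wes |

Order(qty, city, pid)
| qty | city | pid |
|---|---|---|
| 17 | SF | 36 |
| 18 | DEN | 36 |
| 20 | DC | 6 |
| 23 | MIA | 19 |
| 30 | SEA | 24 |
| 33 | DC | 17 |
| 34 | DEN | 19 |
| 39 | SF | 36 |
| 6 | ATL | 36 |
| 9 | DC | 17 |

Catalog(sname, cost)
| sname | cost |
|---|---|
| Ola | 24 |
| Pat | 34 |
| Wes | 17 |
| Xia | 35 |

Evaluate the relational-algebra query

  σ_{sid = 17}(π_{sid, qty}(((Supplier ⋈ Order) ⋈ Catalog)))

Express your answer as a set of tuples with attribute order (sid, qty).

{(17, 17), (17, 18), (17, 23), (17, 34), (17, 39), (17, 6)}

Natural join on pid: {(17, 15, Ola, 33, DC), (17, 15, Ola, 9, DC), (17, 19, Bo, 33, DC), (17, 19, Bo, 9, DC), (17, 7, Tai, 33, DC), (17, 7, Tai, 9, DC), (19, 17, Pat, 23, MIA), (19, 17, Pat, 34, DEN), (36, 17, Wes, 17, SF), (36, 17, Wes, 18, DEN), (36, 17, Wes, 39, SF), (36, 17, Wes, 6, ATL)}
Natural join on sname: {(17, 15, Ola, 33, DC, 24), (17, 15, Ola, 9, DC, 24), (19, 17, Pat, 23, MIA, 34), (19, 17, Pat, 34, DEN, 34), (36, 17, Wes, 17, SF, 17), (36, 17, Wes, 18, DEN, 17), (36, 17, Wes, 39, SF, 17), (36, 17, Wes, 6, ATL, 17)}
Keep only column(s) sid, qty: {(15, 33), (15, 9), (17, 17), (17, 18), (17, 23), (17, 34), (17, 39), (17, 6)}
Filtering on sid = 17 leaves {(17, 17), (17, 18), (17, 23), (17, 34), (17, 39), (17, 6)}.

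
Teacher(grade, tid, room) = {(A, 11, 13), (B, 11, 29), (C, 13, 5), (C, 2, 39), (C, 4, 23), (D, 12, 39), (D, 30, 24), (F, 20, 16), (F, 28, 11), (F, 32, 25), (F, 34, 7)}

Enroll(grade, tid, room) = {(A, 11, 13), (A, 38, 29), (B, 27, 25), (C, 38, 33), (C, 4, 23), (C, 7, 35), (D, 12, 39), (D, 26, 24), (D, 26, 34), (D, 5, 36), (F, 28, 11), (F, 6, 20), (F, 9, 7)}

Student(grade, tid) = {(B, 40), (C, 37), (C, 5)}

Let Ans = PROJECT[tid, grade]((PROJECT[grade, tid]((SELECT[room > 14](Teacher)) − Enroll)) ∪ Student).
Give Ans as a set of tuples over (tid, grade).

Selection room > 14: {(B, 11, 29), (C, 2, 39), (C, 4, 23), (D, 12, 39), (D, 30, 24), (F, 20, 16), (F, 32, 25)}
Set difference of the two operands is {(B, 11, 29), (C, 2, 39), (D, 30, 24), (F, 20, 16), (F, 32, 25)}.
π[grade, tid]: project onto (grade, tid) → {(B, 11), (C, 2), (D, 30), (F, 20), (F, 32)}
Set union of the two operands is {(B, 11), (B, 40), (C, 2), (C, 37), (C, 5), (D, 30), (F, 20), (F, 32)}.
π[tid, grade]: project onto (tid, grade) → {(11, B), (2, C), (20, F), (30, D), (32, F), (37, C), (40, B), (5, C)}

{(11, B), (2, C), (20, F), (30, D), (32, F), (37, C), (40, B), (5, C)}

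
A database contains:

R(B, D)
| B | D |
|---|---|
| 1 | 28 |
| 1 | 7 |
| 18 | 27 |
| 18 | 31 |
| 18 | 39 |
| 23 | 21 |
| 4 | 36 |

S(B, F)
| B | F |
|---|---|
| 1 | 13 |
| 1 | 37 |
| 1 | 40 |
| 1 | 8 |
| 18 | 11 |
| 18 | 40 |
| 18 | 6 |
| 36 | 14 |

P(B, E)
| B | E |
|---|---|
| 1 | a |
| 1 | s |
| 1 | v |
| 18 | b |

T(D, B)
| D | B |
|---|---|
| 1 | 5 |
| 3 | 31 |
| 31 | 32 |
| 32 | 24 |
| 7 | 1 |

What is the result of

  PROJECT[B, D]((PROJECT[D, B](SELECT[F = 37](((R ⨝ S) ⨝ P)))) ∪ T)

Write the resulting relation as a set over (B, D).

{(1, 28), (1, 7), (24, 32), (31, 3), (32, 31), (5, 1)}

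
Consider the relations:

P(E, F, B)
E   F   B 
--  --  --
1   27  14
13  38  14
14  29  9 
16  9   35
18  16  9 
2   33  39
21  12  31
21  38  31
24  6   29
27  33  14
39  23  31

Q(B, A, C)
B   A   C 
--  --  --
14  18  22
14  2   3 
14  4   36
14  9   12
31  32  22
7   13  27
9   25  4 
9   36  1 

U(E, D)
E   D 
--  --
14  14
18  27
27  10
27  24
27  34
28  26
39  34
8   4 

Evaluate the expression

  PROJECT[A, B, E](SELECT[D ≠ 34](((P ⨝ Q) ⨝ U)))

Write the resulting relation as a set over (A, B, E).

{(18, 14, 27), (2, 14, 27), (25, 9, 14), (25, 9, 18), (36, 9, 14), (36, 9, 18), (4, 14, 27), (9, 14, 27)}

Joining P and Q on B yields {(1, 27, 14, 18, 22), (1, 27, 14, 2, 3), (1, 27, 14, 4, 36), (1, 27, 14, 9, 12), (13, 38, 14, 18, 22), (13, 38, 14, 2, 3), (13, 38, 14, 4, 36), (13, 38, 14, 9, 12), (14, 29, 9, 25, 4), (14, 29, 9, 36, 1), (18, 16, 9, 25, 4), (18, 16, 9, 36, 1), (21, 12, 31, 32, 22), (21, 38, 31, 32, 22), (27, 33, 14, 18, 22), (27, 33, 14, 2, 3), (27, 33, 14, 4, 36), (27, 33, 14, 9, 12), (39, 23, 31, 32, 22)}.
Joining (P ⨝ Q) and U on E yields {(14, 29, 9, 25, 4, 14), (14, 29, 9, 36, 1, 14), (18, 16, 9, 25, 4, 27), (18, 16, 9, 36, 1, 27), (27, 33, 14, 18, 22, 10), (27, 33, 14, 18, 22, 24), (27, 33, 14, 18, 22, 34), (27, 33, 14, 2, 3, 10), (27, 33, 14, 2, 3, 24), (27, 33, 14, 2, 3, 34), (27, 33, 14, 4, 36, 10), (27, 33, 14, 4, 36, 24), (27, 33, 14, 4, 36, 34), (27, 33, 14, 9, 12, 10), (27, 33, 14, 9, 12, 24), (27, 33, 14, 9, 12, 34), (39, 23, 31, 32, 22, 34)}.
Selection D ≠ 34: {(14, 29, 9, 25, 4, 14), (14, 29, 9, 36, 1, 14), (18, 16, 9, 25, 4, 27), (18, 16, 9, 36, 1, 27), (27, 33, 14, 18, 22, 10), (27, 33, 14, 18, 22, 24), (27, 33, 14, 2, 3, 10), (27, 33, 14, 2, 3, 24), (27, 33, 14, 4, 36, 10), (27, 33, 14, 4, 36, 24), (27, 33, 14, 9, 12, 10), (27, 33, 14, 9, 12, 24)}
Keep only column(s) A, B, E (4 duplicate(s) eliminated): {(18, 14, 27), (2, 14, 27), (25, 9, 14), (25, 9, 18), (36, 9, 14), (36, 9, 18), (4, 14, 27), (9, 14, 27)}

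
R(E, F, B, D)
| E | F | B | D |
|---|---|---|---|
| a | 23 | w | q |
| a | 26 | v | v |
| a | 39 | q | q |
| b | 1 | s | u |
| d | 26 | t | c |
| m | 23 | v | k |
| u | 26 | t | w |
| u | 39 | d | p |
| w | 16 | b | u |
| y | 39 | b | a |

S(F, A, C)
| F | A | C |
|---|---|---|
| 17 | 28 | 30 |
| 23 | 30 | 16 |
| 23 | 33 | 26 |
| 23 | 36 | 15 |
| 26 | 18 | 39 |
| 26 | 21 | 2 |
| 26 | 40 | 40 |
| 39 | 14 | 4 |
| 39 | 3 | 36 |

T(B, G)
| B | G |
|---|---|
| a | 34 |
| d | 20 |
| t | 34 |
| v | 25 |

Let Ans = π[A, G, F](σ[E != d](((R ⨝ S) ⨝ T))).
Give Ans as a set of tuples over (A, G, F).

Natural join on F: {(a, 23, w, q, 30, 16), (a, 23, w, q, 33, 26), (a, 23, w, q, 36, 15), (a, 26, v, v, 18, 39), (a, 26, v, v, 21, 2), (a, 26, v, v, 40, 40), (a, 39, q, q, 14, 4), (a, 39, q, q, 3, 36), (d, 26, t, c, 18, 39), (d, 26, t, c, 21, 2), (d, 26, t, c, 40, 40), (m, 23, v, k, 30, 16), (m, 23, v, k, 33, 26), (m, 23, v, k, 36, 15), (u, 26, t, w, 18, 39), (u, 26, t, w, 21, 2), (u, 26, t, w, 40, 40), (u, 39, d, p, 14, 4), (u, 39, d, p, 3, 36), (y, 39, b, a, 14, 4), (y, 39, b, a, 3, 36)}
Natural join on B: {(a, 26, v, v, 18, 39, 25), (a, 26, v, v, 21, 2, 25), (a, 26, v, v, 40, 40, 25), (d, 26, t, c, 18, 39, 34), (d, 26, t, c, 21, 2, 34), (d, 26, t, c, 40, 40, 34), (m, 23, v, k, 30, 16, 25), (m, 23, v, k, 33, 26, 25), (m, 23, v, k, 36, 15, 25), (u, 26, t, w, 18, 39, 34), (u, 26, t, w, 21, 2, 34), (u, 26, t, w, 40, 40, 34), (u, 39, d, p, 14, 4, 20), (u, 39, d, p, 3, 36, 20)}
Selection E != d: {(a, 26, v, v, 18, 39, 25), (a, 26, v, v, 21, 2, 25), (a, 26, v, v, 40, 40, 25), (m, 23, v, k, 30, 16, 25), (m, 23, v, k, 33, 26, 25), (m, 23, v, k, 36, 15, 25), (u, 26, t, w, 18, 39, 34), (u, 26, t, w, 21, 2, 34), (u, 26, t, w, 40, 40, 34), (u, 39, d, p, 14, 4, 20), (u, 39, d, p, 3, 36, 20)}
π[A, G, F]: project onto (A, G, F) → {(14, 20, 39), (18, 25, 26), (18, 34, 26), (21, 25, 26), (21, 34, 26), (3, 20, 39), (30, 25, 23), (33, 25, 23), (36, 25, 23), (40, 25, 26), (40, 34, 26)}

{(14, 20, 39), (18, 25, 26), (18, 34, 26), (21, 25, 26), (21, 34, 26), (3, 20, 39), (30, 25, 23), (33, 25, 23), (36, 25, 23), (40, 25, 26), (40, 34, 26)}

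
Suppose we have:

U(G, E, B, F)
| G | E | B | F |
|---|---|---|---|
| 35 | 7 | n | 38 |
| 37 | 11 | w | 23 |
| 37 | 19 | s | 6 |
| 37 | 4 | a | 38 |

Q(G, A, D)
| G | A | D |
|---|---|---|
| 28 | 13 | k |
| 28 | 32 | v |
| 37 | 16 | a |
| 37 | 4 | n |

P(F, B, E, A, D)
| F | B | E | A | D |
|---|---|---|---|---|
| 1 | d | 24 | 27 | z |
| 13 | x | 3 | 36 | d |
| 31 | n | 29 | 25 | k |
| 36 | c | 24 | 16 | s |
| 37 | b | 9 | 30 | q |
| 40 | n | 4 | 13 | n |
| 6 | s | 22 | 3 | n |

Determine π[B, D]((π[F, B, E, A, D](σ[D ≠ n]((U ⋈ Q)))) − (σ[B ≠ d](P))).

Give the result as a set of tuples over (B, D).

{(a, a), (s, a), (w, a)}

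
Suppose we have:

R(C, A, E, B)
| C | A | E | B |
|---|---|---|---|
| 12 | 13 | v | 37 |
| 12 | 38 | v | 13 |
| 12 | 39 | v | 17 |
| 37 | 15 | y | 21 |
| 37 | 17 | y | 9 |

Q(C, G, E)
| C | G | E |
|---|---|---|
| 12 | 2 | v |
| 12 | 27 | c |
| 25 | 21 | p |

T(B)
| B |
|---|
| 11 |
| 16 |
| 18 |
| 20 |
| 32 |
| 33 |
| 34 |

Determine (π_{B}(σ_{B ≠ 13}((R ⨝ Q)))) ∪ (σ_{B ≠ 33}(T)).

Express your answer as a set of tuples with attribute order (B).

{11, 16, 17, 18, 20, 32, 34, 37}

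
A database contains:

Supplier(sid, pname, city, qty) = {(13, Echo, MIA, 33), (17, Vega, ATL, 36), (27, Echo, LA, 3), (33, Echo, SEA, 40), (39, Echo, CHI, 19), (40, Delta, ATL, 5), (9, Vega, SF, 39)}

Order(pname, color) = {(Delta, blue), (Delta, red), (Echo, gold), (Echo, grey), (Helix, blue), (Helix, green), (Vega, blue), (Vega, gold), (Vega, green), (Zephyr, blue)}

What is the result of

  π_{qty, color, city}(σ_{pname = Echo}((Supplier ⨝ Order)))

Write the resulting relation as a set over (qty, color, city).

Joining Supplier and Order on pname yields {(13, Echo, MIA, 33, gold), (13, Echo, MIA, 33, grey), (17, Vega, ATL, 36, blue), (17, Vega, ATL, 36, gold), (17, Vega, ATL, 36, green), (27, Echo, LA, 3, gold), (27, Echo, LA, 3, grey), (33, Echo, SEA, 40, gold), (33, Echo, SEA, 40, grey), (39, Echo, CHI, 19, gold), (39, Echo, CHI, 19, grey), (40, Delta, ATL, 5, blue), (40, Delta, ATL, 5, red), (9, Vega, SF, 39, blue), (9, Vega, SF, 39, gold), (9, Vega, SF, 39, green)}.
σ[pname = Echo]: keep tuples satisfying pname = Echo → {(13, Echo, MIA, 33, gold), (13, Echo, MIA, 33, grey), (27, Echo, LA, 3, gold), (27, Echo, LA, 3, grey), (33, Echo, SEA, 40, gold), (33, Echo, SEA, 40, grey), (39, Echo, CHI, 19, gold), (39, Echo, CHI, 19, grey)}
π[qty, color, city]: project onto (qty, color, city) → {(19, gold, CHI), (19, grey, CHI), (3, gold, LA), (3, grey, LA), (33, gold, MIA), (33, grey, MIA), (40, gold, SEA), (40, grey, SEA)}

{(19, gold, CHI), (19, grey, CHI), (3, gold, LA), (3, grey, LA), (33, gold, MIA), (33, grey, MIA), (40, gold, SEA), (40, grey, SEA)}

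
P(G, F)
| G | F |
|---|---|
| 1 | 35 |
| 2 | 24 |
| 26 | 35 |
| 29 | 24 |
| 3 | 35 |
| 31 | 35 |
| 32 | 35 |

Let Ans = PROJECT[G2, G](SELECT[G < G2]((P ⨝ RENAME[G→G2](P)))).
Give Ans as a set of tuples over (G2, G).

{(26, 1), (26, 3), (29, 2), (3, 1), (31, 1), (31, 26), (31, 3), (32, 1), (32, 26), (32, 3), (32, 31)}

ρ[G→G2]: schema becomes (G2, F); tuples unchanged.
P ⋈ RENAME[G→G2](P) (natural join on F): {(1, 35, 1), (1, 35, 26), (1, 35, 3), (1, 35, 31), (1, 35, 32), (2, 24, 2), (2, 24, 29), (26, 35, 1), (26, 35, 26), (26, 35, 3), (26, 35, 31), (26, 35, 32), (29, 24, 2), (29, 24, 29), (3, 35, 1), (3, 35, 26), (3, 35, 3), (3, 35, 31), (3, 35, 32), (31, 35, 1), (31, 35, 26), (31, 35, 3), (31, 35, 31), (31, 35, 32), (32, 35, 1), (32, 35, 26), (32, 35, 3), (32, 35, 31), (32, 35, 32)}
Selection G < G2: {(1, 35, 26), (1, 35, 3), (1, 35, 31), (1, 35, 32), (2, 24, 29), (26, 35, 31), (26, 35, 32), (3, 35, 26), (3, 35, 31), (3, 35, 32), (31, 35, 32)}
Keep only column(s) G2, G: {(26, 1), (26, 3), (29, 2), (3, 1), (31, 1), (31, 26), (31, 3), (32, 1), (32, 26), (32, 3), (32, 31)}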